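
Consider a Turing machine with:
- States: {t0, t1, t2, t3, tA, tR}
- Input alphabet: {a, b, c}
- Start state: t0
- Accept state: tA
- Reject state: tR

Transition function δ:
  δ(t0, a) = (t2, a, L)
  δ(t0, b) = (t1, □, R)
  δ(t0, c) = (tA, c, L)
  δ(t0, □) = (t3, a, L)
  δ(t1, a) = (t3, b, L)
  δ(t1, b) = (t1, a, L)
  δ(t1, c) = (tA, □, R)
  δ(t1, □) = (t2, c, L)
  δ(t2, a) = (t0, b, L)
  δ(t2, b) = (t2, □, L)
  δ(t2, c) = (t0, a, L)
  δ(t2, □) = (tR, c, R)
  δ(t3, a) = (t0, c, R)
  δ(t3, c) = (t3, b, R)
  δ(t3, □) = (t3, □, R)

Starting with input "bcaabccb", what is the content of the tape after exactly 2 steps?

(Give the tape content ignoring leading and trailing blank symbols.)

Execution trace:
Initial: [t0]bcaabccb
Step 1: δ(t0, b) = (t1, □, R) → □[t1]caabccb
Step 2: δ(t1, c) = (tA, □, R) → □□[tA]aabccb

The machine reaches the accept state tA and halts.

After 2 steps, the tape (ignoring leading/trailing blanks) is: aabccb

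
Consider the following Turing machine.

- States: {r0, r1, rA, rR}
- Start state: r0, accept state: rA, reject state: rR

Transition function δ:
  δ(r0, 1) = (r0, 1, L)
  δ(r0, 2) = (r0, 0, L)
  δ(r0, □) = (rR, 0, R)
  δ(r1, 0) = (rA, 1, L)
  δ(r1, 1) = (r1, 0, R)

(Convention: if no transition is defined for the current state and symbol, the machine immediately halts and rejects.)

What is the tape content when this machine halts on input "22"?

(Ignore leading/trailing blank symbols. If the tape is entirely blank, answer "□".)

Execution trace:
Initial: [r0]22
Step 1: δ(r0, 2) = (r0, 0, L) → [r0]□02
Step 2: δ(r0, □) = (rR, 0, R) → 0[rR]02

The machine reaches the reject state rR and halts.

Final tape (ignoring leading/trailing blanks): 002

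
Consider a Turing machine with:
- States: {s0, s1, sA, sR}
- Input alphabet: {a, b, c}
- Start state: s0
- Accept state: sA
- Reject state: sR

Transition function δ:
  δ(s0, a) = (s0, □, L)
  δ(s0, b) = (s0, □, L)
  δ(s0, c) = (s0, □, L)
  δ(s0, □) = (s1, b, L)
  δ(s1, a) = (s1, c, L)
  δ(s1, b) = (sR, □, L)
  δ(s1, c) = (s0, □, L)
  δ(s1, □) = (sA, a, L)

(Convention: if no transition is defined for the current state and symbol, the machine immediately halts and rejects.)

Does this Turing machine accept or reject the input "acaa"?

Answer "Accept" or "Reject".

Execution trace:
Initial: [s0]acaa
Step 1: δ(s0, a) = (s0, □, L) → [s0]□□caa
Step 2: δ(s0, □) = (s1, b, L) → [s1]□b□caa
Step 3: δ(s1, □) = (sA, a, L) → [sA]□ab□caa

The machine reaches the accept state sA and halts.

Answer: Accept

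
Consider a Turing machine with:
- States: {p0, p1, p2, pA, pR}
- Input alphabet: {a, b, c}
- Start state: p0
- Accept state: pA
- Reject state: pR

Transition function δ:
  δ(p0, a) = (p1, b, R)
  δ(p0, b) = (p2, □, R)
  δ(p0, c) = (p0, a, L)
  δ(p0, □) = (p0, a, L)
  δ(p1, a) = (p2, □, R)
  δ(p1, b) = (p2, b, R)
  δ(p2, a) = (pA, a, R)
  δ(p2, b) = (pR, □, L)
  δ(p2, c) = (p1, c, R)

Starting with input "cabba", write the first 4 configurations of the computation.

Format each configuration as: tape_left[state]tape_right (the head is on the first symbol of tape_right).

Transitions applied:
Step 1: δ(p0, c) = (p0, a, L)
Step 2: δ(p0, □) = (p0, a, L)
Step 3: δ(p0, □) = (p0, a, L)

The first 4 configurations are:
[p0]cabba ⊢ [p0]□aabba ⊢ [p0]□aaabba ⊢ [p0]□aaaabba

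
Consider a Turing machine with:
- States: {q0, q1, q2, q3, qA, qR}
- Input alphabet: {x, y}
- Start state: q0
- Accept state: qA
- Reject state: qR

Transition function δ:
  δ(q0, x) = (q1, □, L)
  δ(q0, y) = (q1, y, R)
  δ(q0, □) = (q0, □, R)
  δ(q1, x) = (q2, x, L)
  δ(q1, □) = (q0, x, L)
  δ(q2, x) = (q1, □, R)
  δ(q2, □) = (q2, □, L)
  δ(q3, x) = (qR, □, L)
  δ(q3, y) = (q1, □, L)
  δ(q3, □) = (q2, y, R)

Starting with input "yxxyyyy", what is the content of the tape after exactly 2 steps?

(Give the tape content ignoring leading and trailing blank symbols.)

Execution trace:
Initial: [q0]yxxyyyy
Step 1: δ(q0, y) = (q1, y, R) → y[q1]xxyyyy
Step 2: δ(q1, x) = (q2, x, L) → [q2]yxxyyyy

No transition is defined for δ(q2, y). By convention the machine halts and rejects.

After 2 steps, the tape (ignoring leading/trailing blanks) is: yxxyyyy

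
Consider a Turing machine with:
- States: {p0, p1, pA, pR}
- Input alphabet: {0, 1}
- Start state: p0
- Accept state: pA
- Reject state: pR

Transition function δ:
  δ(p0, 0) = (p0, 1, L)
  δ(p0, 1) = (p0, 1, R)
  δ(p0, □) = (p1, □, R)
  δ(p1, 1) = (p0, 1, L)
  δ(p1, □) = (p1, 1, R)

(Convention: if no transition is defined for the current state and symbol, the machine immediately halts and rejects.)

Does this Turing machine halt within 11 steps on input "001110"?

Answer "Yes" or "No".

Execution trace:
Initial: [p0]001110
Step 1: δ(p0, 0) = (p0, 1, L) → [p0]□101110
Step 2: δ(p0, □) = (p1, □, R) → □[p1]101110
Step 3: δ(p1, 1) = (p0, 1, L) → [p0]□101110
Step 4: δ(p0, □) = (p1, □, R) → □[p1]101110
Step 5: δ(p1, 1) = (p0, 1, L) → [p0]□101110
Step 6: δ(p0, □) = (p1, □, R) → □[p1]101110
Step 7: δ(p1, 1) = (p0, 1, L) → [p0]□101110
Step 8: δ(p0, □) = (p1, □, R) → □[p1]101110
Step 9: δ(p1, 1) = (p0, 1, L) → [p0]□101110
Step 10: δ(p0, □) = (p1, □, R) → □[p1]101110
Step 11: δ(p1, 1) = (p0, 1, L) → [p0]□101110

The machine has not reached a halting state after 11 steps.
The machine did not halt within the 11-step bound.

Answer: No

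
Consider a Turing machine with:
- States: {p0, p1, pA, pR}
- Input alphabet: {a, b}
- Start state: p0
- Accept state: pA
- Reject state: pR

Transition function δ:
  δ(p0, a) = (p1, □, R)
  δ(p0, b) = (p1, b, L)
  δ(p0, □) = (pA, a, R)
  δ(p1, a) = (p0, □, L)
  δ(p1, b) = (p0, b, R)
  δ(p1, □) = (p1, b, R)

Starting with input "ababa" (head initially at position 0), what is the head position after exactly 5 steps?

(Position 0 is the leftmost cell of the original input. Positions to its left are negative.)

Execution trace (head position shown):
Step 0: [p0]ababa  (head at position 0)
Step 1: move right → □[p1]baba  (head at position 1)
Step 2: move right → □b[p0]aba  (head at position 2)
Step 3: move right → □b□[p1]ba  (head at position 3)
Step 4: move right → □b□b[p0]a  (head at position 4)
Step 5: move right → □b□b□[p1]□  (head at position 5)

After 5 steps, the head is at position 5.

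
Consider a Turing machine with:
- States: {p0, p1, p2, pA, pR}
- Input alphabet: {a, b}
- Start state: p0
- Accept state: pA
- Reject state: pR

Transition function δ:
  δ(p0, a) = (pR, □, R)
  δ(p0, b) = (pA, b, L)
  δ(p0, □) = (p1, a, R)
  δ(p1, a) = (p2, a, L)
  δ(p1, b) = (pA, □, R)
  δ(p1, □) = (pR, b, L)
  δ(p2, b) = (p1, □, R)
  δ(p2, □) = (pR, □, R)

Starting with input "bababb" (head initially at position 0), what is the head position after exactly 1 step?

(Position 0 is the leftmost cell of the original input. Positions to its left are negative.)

Execution trace (head position shown):
Step 0: [p0]bababb  (head at position 0)
Step 1: move left → [pA]□bababb  (head at position -1)

After 1 step, the head is at position -1.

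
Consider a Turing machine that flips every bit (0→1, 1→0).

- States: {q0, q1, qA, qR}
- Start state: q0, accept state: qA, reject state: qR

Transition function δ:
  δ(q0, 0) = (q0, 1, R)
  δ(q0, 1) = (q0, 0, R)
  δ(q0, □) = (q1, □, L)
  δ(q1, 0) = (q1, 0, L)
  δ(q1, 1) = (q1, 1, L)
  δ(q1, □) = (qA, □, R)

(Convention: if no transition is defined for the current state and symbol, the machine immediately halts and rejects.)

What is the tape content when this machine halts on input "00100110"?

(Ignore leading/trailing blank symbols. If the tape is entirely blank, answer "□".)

Execution trace:
Initial: [q0]00100110
Step 1: δ(q0, 0) = (q0, 1, R) → 1[q0]0100110
Step 2: δ(q0, 0) = (q0, 1, R) → 11[q0]100110
Step 3: δ(q0, 1) = (q0, 0, R) → 110[q0]00110
Step 4: δ(q0, 0) = (q0, 1, R) → 1101[q0]0110
Step 5: δ(q0, 0) = (q0, 1, R) → 11011[q0]110
Step 6: δ(q0, 1) = (q0, 0, R) → 110110[q0]10
Step 7: δ(q0, 1) = (q0, 0, R) → 1101100[q0]0
Step 8: δ(q0, 0) = (q0, 1, R) → 11011001[q0]□
Step 9: δ(q0, □) = (q1, □, L) → 1101100[q1]1□
Step 10: δ(q1, 1) = (q1, 1, L) → 110110[q1]01□
Step 11: δ(q1, 0) = (q1, 0, L) → 11011[q1]001□
Step 12: δ(q1, 0) = (q1, 0, L) → 1101[q1]1001□
Step 13: δ(q1, 1) = (q1, 1, L) → 110[q1]11001□
Step 14: δ(q1, 1) = (q1, 1, L) → 11[q1]011001□
Step 15: δ(q1, 0) = (q1, 0, L) → 1[q1]1011001□
Step 16: δ(q1, 1) = (q1, 1, L) → [q1]11011001□
Step 17: δ(q1, 1) = (q1, 1, L) → [q1]□11011001□
Step 18: δ(q1, □) = (qA, □, R) → □[qA]11011001□

The machine reaches the accept state qA and halts.

Final tape (ignoring leading/trailing blanks): 11011001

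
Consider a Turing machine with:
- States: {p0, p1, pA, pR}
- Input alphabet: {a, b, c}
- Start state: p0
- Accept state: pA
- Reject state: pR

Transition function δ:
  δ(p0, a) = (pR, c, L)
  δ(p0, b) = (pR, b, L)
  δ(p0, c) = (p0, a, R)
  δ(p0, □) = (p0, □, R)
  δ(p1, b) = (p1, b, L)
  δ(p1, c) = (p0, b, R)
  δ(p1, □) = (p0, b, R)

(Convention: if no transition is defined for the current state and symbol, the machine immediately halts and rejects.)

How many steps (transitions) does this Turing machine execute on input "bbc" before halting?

Execution trace:
Initial: [p0]bbc
Step 1: δ(p0, b) = (pR, b, L) → [pR]□bbc

The machine reaches the reject state pR and halts.

The machine executed 1 step before halting.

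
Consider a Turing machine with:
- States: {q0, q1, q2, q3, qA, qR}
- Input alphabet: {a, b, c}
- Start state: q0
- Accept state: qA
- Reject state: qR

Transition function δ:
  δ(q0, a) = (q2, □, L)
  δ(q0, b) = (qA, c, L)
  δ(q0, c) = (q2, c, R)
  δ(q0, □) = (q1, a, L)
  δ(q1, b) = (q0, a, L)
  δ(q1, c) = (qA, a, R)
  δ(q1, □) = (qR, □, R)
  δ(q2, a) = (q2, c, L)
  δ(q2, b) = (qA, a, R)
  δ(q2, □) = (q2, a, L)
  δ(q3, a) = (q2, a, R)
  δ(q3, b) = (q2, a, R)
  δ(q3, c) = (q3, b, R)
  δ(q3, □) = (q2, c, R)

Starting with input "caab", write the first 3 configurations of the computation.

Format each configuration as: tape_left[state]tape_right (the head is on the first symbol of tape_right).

Transitions applied:
Step 1: δ(q0, c) = (q2, c, R)
Step 2: δ(q2, a) = (q2, c, L)

The first 3 configurations are:
[q0]caab ⊢ c[q2]aab ⊢ [q2]ccab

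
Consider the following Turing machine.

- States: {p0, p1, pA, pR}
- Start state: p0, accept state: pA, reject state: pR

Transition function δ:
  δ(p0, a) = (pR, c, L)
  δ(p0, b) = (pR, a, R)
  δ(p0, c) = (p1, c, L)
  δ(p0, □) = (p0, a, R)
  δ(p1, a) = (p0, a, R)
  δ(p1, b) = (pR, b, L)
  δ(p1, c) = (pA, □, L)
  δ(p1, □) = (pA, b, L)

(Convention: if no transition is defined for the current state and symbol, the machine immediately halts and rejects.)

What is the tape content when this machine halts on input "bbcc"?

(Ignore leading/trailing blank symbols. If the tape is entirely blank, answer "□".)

Execution trace:
Initial: [p0]bbcc
Step 1: δ(p0, b) = (pR, a, R) → a[pR]bcc

The machine reaches the reject state pR and halts.

Final tape (ignoring leading/trailing blanks): abcc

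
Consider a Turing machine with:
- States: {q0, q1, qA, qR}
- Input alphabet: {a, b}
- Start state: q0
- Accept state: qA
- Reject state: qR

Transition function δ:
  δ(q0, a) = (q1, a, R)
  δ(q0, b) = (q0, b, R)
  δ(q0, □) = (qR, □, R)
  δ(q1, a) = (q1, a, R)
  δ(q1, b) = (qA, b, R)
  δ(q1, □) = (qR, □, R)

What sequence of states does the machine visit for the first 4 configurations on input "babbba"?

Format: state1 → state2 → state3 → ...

Execution trace:
Initial: [q0]babbba
Step 1: δ(q0, b) = (q0, b, R) → b[q0]abbba
Step 2: δ(q0, a) = (q1, a, R) → ba[q1]bbba
Step 3: δ(q1, b) = (qA, b, R) → bab[qA]bba

The machine reaches the accept state qA and halts.

State sequence: q0 → q0 → q1 → qA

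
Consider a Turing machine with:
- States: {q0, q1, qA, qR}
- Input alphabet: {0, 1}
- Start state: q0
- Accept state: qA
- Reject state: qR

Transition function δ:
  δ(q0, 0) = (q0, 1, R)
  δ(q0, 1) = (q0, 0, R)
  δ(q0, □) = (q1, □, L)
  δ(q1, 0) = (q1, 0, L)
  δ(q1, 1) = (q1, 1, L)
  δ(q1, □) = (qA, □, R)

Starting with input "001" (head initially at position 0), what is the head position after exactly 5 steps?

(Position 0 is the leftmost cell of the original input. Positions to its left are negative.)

Execution trace (head position shown):
Step 0: [q0]001  (head at position 0)
Step 1: move right → 1[q0]01  (head at position 1)
Step 2: move right → 11[q0]1  (head at position 2)
Step 3: move right → 110[q0]□  (head at position 3)
Step 4: move left → 11[q1]0□  (head at position 2)
Step 5: move left → 1[q1]10□  (head at position 1)

After 5 steps, the head is at position 1.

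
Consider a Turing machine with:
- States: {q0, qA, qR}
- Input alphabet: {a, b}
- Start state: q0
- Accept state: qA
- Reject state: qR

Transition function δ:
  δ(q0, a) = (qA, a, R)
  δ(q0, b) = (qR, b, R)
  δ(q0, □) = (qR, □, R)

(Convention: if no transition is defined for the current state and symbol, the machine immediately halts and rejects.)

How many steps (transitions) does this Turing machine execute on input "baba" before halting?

Execution trace:
Initial: [q0]baba
Step 1: δ(q0, b) = (qR, b, R) → b[qR]aba

The machine reaches the reject state qR and halts.

The machine executed 1 step before halting.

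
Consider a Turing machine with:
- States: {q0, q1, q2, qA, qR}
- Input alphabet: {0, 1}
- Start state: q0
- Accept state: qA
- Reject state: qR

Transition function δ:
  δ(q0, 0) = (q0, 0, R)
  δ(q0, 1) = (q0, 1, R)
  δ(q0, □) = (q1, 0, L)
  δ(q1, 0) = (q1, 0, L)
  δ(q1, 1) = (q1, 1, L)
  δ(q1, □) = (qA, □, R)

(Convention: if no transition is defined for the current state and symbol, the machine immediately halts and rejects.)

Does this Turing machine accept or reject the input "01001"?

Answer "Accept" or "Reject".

Execution trace:
Initial: [q0]01001
Step 1: δ(q0, 0) = (q0, 0, R) → 0[q0]1001
Step 2: δ(q0, 1) = (q0, 1, R) → 01[q0]001
Step 3: δ(q0, 0) = (q0, 0, R) → 010[q0]01
Step 4: δ(q0, 0) = (q0, 0, R) → 0100[q0]1
Step 5: δ(q0, 1) = (q0, 1, R) → 01001[q0]□
Step 6: δ(q0, □) = (q1, 0, L) → 0100[q1]10
Step 7: δ(q1, 1) = (q1, 1, L) → 010[q1]010
Step 8: δ(q1, 0) = (q1, 0, L) → 01[q1]0010
Step 9: δ(q1, 0) = (q1, 0, L) → 0[q1]10010
Step 10: δ(q1, 1) = (q1, 1, L) → [q1]010010
Step 11: δ(q1, 0) = (q1, 0, L) → [q1]□010010
Step 12: δ(q1, □) = (qA, □, R) → □[qA]010010

The machine reaches the accept state qA and halts.

Answer: Accept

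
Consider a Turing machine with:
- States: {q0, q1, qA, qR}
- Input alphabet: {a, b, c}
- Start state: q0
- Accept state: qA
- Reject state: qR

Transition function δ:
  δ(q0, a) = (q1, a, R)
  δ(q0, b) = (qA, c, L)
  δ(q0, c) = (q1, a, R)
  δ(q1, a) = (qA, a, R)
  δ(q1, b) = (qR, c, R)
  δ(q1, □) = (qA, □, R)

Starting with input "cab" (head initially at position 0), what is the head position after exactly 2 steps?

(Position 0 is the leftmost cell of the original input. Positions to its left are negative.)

Execution trace (head position shown):
Step 0: [q0]cab  (head at position 0)
Step 1: move right → a[q1]ab  (head at position 1)
Step 2: move right → aa[qA]b  (head at position 2)

After 2 steps, the head is at position 2.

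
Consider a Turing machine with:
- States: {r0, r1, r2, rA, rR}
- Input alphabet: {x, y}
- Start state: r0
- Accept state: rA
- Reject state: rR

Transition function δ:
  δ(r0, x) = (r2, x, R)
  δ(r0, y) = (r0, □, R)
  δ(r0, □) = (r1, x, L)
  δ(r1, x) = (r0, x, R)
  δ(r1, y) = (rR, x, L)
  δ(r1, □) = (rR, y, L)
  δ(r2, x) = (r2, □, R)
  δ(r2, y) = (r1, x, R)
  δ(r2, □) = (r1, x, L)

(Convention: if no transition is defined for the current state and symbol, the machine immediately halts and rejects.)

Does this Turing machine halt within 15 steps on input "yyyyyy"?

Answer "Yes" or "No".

Execution trace:
Initial: [r0]yyyyyy
Step 1: δ(r0, y) = (r0, □, R) → □[r0]yyyyy
Step 2: δ(r0, y) = (r0, □, R) → □□[r0]yyyy
Step 3: δ(r0, y) = (r0, □, R) → □□□[r0]yyy
Step 4: δ(r0, y) = (r0, □, R) → □□□□[r0]yy
Step 5: δ(r0, y) = (r0, □, R) → □□□□□[r0]y
Step 6: δ(r0, y) = (r0, □, R) → □□□□□□[r0]□
Step 7: δ(r0, □) = (r1, x, L) → □□□□□[r1]□x
Step 8: δ(r1, □) = (rR, y, L) → □□□□[rR]□yx

The machine reaches the reject state rR and halts.
The machine halted after 8 steps (within the 15-step bound).

Answer: Yes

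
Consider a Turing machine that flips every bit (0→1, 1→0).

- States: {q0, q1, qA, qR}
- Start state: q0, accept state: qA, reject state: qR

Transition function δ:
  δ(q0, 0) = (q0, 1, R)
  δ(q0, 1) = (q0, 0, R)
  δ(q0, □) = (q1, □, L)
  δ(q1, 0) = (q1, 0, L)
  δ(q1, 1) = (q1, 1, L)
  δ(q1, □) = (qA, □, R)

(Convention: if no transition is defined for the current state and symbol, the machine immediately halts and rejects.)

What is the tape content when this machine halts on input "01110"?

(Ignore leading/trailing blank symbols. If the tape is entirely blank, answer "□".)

Execution trace:
Initial: [q0]01110
Step 1: δ(q0, 0) = (q0, 1, R) → 1[q0]1110
Step 2: δ(q0, 1) = (q0, 0, R) → 10[q0]110
Step 3: δ(q0, 1) = (q0, 0, R) → 100[q0]10
Step 4: δ(q0, 1) = (q0, 0, R) → 1000[q0]0
Step 5: δ(q0, 0) = (q0, 1, R) → 10001[q0]□
Step 6: δ(q0, □) = (q1, □, L) → 1000[q1]1□
Step 7: δ(q1, 1) = (q1, 1, L) → 100[q1]01□
Step 8: δ(q1, 0) = (q1, 0, L) → 10[q1]001□
Step 9: δ(q1, 0) = (q1, 0, L) → 1[q1]0001□
Step 10: δ(q1, 0) = (q1, 0, L) → [q1]10001□
Step 11: δ(q1, 1) = (q1, 1, L) → [q1]□10001□
Step 12: δ(q1, □) = (qA, □, R) → □[qA]10001□

The machine reaches the accept state qA and halts.

Final tape (ignoring leading/trailing blanks): 10001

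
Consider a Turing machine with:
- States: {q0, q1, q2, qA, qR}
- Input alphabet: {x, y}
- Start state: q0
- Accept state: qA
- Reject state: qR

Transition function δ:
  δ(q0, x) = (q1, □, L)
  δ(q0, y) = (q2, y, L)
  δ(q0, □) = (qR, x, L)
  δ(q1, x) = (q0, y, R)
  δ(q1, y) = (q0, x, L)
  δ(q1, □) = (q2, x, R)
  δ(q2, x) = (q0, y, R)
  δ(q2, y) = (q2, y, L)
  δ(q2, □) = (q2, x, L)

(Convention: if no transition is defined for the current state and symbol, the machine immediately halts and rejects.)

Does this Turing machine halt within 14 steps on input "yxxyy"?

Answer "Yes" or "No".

Execution trace:
Initial: [q0]yxxyy
Step 1: δ(q0, y) = (q2, y, L) → [q2]□yxxyy
Step 2: δ(q2, □) = (q2, x, L) → [q2]□xyxxyy
Step 3: δ(q2, □) = (q2, x, L) → [q2]□xxyxxyy
Step 4: δ(q2, □) = (q2, x, L) → [q2]□xxxyxxyy
Step 5: δ(q2, □) = (q2, x, L) → [q2]□xxxxyxxyy
Step 6: δ(q2, □) = (q2, x, L) → [q2]□xxxxxyxxyy
Step 7: δ(q2, □) = (q2, x, L) → [q2]□xxxxxxyxxyy
Step 8: δ(q2, □) = (q2, x, L) → [q2]□xxxxxxxyxxyy
Step 9: δ(q2, □) = (q2, x, L) → [q2]□xxxxxxxxyxxyy
Step 10: δ(q2, □) = (q2, x, L) → [q2]□xxxxxxxxxyxxyy
Step 11: δ(q2, □) = (q2, x, L) → [q2]□xxxxxxxxxxyxxyy
Step 12: δ(q2, □) = (q2, x, L) → [q2]□xxxxxxxxxxxyxxyy
Step 13: δ(q2, □) = (q2, x, L) → [q2]□xxxxxxxxxxxxyxxyy
Step 14: δ(q2, □) = (q2, x, L) → [q2]□xxxxxxxxxxxxxyxxyy

The machine has not reached a halting state after 14 steps.
The machine did not halt within the 14-step bound.

Answer: No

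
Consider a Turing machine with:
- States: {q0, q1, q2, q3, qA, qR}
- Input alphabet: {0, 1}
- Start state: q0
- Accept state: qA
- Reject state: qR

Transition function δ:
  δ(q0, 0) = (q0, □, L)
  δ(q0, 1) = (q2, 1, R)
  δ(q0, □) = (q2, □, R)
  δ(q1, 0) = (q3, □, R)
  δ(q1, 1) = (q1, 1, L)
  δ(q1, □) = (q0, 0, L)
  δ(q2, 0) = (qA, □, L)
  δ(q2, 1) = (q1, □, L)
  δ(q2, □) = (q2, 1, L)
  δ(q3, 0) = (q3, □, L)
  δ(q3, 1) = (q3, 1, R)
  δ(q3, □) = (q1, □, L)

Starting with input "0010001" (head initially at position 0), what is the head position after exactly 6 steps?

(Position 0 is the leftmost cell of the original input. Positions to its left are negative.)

Execution trace (head position shown):
Step 0: [q0]0010001  (head at position 0)
Step 1: move left → [q0]□□010001  (head at position -1)
Step 2: move right → □[q2]□010001  (head at position 0)
Step 3: move left → [q2]□1010001  (head at position -1)
Step 4: move left → [q2]□11010001  (head at position -2)
Step 5: move left → [q2]□111010001  (head at position -3)
Step 6: move left → [q2]□1111010001  (head at position -4)

After 6 steps, the head is at position -4.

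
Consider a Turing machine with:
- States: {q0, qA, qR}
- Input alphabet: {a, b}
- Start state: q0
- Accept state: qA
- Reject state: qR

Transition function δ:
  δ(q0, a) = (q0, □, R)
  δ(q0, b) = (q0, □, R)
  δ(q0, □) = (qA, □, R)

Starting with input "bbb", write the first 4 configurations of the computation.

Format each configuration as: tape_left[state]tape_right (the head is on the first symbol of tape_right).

Transitions applied:
Step 1: δ(q0, b) = (q0, □, R)
Step 2: δ(q0, b) = (q0, □, R)
Step 3: δ(q0, b) = (q0, □, R)

The first 4 configurations are:
[q0]bbb ⊢ □[q0]bb ⊢ □□[q0]b ⊢ □□□[q0]□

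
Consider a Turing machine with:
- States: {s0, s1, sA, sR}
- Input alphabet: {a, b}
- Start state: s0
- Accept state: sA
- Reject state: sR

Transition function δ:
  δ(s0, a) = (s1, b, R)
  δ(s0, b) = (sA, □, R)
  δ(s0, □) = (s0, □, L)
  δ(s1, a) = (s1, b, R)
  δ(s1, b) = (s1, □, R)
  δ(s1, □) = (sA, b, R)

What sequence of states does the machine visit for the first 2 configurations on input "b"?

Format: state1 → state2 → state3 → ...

Execution trace:
Initial: [s0]b
Step 1: δ(s0, b) = (sA, □, R) → □[sA]□

The machine reaches the accept state sA and halts.

State sequence: s0 → sA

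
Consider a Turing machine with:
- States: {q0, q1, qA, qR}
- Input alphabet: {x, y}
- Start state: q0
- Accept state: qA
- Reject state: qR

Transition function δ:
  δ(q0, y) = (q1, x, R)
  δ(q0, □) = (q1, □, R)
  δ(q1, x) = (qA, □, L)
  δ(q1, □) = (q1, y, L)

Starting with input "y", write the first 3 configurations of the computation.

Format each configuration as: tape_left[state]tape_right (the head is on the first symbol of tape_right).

Transitions applied:
Step 1: δ(q0, y) = (q1, x, R)
Step 2: δ(q1, □) = (q1, y, L)

The first 3 configurations are:
[q0]y ⊢ x[q1]□ ⊢ [q1]xy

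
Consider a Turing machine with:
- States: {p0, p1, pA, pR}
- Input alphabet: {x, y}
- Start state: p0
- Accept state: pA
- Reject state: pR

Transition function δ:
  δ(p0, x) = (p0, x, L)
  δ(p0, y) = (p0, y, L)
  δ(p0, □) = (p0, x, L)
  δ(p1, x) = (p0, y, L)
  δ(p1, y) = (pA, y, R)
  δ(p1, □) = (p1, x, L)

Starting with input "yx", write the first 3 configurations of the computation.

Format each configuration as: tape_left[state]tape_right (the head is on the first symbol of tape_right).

Transitions applied:
Step 1: δ(p0, y) = (p0, y, L)
Step 2: δ(p0, □) = (p0, x, L)

The first 3 configurations are:
[p0]yx ⊢ [p0]□yx ⊢ [p0]□xyx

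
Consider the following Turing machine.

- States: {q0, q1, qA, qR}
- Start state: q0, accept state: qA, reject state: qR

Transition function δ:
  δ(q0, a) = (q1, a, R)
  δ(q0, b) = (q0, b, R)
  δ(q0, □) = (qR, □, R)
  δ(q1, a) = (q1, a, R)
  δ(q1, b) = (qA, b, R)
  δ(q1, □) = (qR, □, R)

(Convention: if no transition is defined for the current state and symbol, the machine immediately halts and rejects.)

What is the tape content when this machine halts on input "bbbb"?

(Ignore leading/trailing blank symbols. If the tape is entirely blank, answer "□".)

Execution trace:
Initial: [q0]bbbb
Step 1: δ(q0, b) = (q0, b, R) → b[q0]bbb
Step 2: δ(q0, b) = (q0, b, R) → bb[q0]bb
Step 3: δ(q0, b) = (q0, b, R) → bbb[q0]b
Step 4: δ(q0, b) = (q0, b, R) → bbbb[q0]□
Step 5: δ(q0, □) = (qR, □, R) → bbbb□[qR]□

The machine reaches the reject state qR and halts.

Final tape (ignoring leading/trailing blanks): bbbb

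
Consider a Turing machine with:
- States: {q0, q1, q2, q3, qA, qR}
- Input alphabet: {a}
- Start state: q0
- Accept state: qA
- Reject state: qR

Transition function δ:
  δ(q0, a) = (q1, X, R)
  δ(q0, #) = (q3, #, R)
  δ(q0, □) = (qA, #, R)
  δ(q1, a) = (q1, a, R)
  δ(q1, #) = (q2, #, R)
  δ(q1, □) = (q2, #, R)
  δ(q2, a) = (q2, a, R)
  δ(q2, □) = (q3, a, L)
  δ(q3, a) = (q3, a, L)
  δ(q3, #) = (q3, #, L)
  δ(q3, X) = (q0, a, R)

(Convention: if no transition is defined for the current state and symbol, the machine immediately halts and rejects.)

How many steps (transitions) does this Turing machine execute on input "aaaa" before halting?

Execution trace:
Initial: [q0]aaaa
Step 1: δ(q0, a) = (q1, X, R) → X[q1]aaa
Step 2: δ(q1, a) = (q1, a, R) → Xa[q1]aa
Step 3: δ(q1, a) = (q1, a, R) → Xaa[q1]a
Step 4: δ(q1, a) = (q1, a, R) → Xaaa[q1]□
Step 5: δ(q1, □) = (q2, #, R) → Xaaa#[q2]□
Step 6: δ(q2, □) = (q3, a, L) → Xaaa[q3]#a
Step 7: δ(q3, #) = (q3, #, L) → Xaa[q3]a#a
Step 8: δ(q3, a) = (q3, a, L) → Xa[q3]aa#a
Step 9: δ(q3, a) = (q3, a, L) → X[q3]aaa#a
Step 10: δ(q3, a) = (q3, a, L) → [q3]Xaaa#a
Step 11: δ(q3, X) = (q0, a, R) → a[q0]aaa#a
Step 12: δ(q0, a) = (q1, X, R) → aX[q1]aa#a
Step 13: δ(q1, a) = (q1, a, R) → aXa[q1]a#a
Step 14: δ(q1, a) = (q1, a, R) → aXaa[q1]#a
Step 15: δ(q1, #) = (q2, #, R) → aXaa#[q2]a
Step 16: δ(q2, a) = (q2, a, R) → aXaa#a[q2]□
Step 17: δ(q2, □) = (q3, a, L) → aXaa#[q3]aa
Step 18: δ(q3, a) = (q3, a, L) → aXaa[q3]#aa
Step 19: δ(q3, #) = (q3, #, L) → aXa[q3]a#aa
Step 20: δ(q3, a) = (q3, a, L) → aX[q3]aa#aa
Step 21: δ(q3, a) = (q3, a, L) → a[q3]Xaa#aa
Step 22: δ(q3, X) = (q0, a, R) → aa[q0]aa#aa
Step 23: δ(q0, a) = (q1, X, R) → aaX[q1]a#aa
Step 24: δ(q1, a) = (q1, a, R) → aaXa[q1]#aa
Step 25: δ(q1, #) = (q2, #, R) → aaXa#[q2]aa
Step 26: δ(q2, a) = (q2, a, R) → aaXa#a[q2]a
Step 27: δ(q2, a) = (q2, a, R) → aaXa#aa[q2]□
Step 28: δ(q2, □) = (q3, a, L) → aaXa#a[q3]aa
Step 29: δ(q3, a) = (q3, a, L) → aaXa#[q3]aaa
Step 30: δ(q3, a) = (q3, a, L) → aaXa[q3]#aaa
Step 31: δ(q3, #) = (q3, #, L) → aaX[q3]a#aaa
Step 32: δ(q3, a) = (q3, a, L) → aa[q3]Xa#aaa
Step 33: δ(q3, X) = (q0, a, R) → aaa[q0]a#aaa
Step 34: δ(q0, a) = (q1, X, R) → aaaX[q1]#aaa
Step 35: δ(q1, #) = (q2, #, R) → aaaX#[q2]aaa
Step 36: δ(q2, a) = (q2, a, R) → aaaX#a[q2]aa
Step 37: δ(q2, a) = (q2, a, R) → aaaX#aa[q2]a
Step 38: δ(q2, a) = (q2, a, R) → aaaX#aaa[q2]□
Step 39: δ(q2, □) = (q3, a, L) → aaaX#aa[q3]aa
Step 40: δ(q3, a) = (q3, a, L) → aaaX#a[q3]aaa
Step 41: δ(q3, a) = (q3, a, L) → aaaX#[q3]aaaa
Step 42: δ(q3, a) = (q3, a, L) → aaaX[q3]#aaaa
Step 43: δ(q3, #) = (q3, #, L) → aaa[q3]X#aaaa
Step 44: δ(q3, X) = (q0, a, R) → aaaa[q0]#aaaa
Step 45: δ(q0, #) = (q3, #, R) → aaaa#[q3]aaaa
Step 46: δ(q3, a) = (q3, a, L) → aaaa[q3]#aaaa
Step 47: δ(q3, #) = (q3, #, L) → aaa[q3]a#aaaa
Step 48: δ(q3, a) = (q3, a, L) → aa[q3]aa#aaaa
Step 49: δ(q3, a) = (q3, a, L) → a[q3]aaa#aaaa
Step 50: δ(q3, a) = (q3, a, L) → [q3]aaaa#aaaa
Step 51: δ(q3, a) = (q3, a, L) → [q3]□aaaa#aaaa

No transition is defined for δ(q3, □). By convention the machine halts and rejects.

The machine executed 51 steps before halting.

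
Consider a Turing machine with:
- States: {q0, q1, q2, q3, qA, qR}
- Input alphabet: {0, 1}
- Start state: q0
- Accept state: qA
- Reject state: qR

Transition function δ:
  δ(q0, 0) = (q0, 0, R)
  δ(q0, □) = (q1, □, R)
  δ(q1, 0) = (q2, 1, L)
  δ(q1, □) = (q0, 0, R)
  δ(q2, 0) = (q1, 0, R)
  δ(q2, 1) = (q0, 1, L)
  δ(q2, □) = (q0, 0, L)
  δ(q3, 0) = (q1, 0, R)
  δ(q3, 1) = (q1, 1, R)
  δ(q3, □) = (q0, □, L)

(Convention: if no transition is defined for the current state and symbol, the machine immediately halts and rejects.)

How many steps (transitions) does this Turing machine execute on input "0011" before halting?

Execution trace:
Initial: [q0]0011
Step 1: δ(q0, 0) = (q0, 0, R) → 0[q0]011
Step 2: δ(q0, 0) = (q0, 0, R) → 00[q0]11

No transition is defined for δ(q0, 1). By convention the machine halts and rejects.

The machine executed 2 steps before halting.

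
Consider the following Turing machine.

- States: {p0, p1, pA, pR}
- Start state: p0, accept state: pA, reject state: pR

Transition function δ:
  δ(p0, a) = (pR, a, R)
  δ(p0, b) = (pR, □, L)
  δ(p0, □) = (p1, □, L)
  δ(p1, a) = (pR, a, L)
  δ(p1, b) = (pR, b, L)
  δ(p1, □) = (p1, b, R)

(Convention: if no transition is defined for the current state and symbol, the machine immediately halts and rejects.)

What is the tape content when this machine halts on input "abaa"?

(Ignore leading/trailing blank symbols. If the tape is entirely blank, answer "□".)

Execution trace:
Initial: [p0]abaa
Step 1: δ(p0, a) = (pR, a, R) → a[pR]baa

The machine reaches the reject state pR and halts.

Final tape (ignoring leading/trailing blanks): abaa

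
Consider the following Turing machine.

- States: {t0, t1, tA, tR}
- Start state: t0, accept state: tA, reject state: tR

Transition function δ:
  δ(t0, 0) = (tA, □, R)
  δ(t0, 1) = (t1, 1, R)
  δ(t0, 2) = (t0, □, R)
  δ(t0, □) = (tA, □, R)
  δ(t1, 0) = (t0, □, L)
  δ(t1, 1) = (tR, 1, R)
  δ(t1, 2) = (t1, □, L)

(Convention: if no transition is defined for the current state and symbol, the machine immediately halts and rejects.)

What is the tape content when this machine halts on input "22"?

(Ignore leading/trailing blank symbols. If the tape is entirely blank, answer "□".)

Execution trace:
Initial: [t0]22
Step 1: δ(t0, 2) = (t0, □, R) → □[t0]2
Step 2: δ(t0, 2) = (t0, □, R) → □□[t0]□
Step 3: δ(t0, □) = (tA, □, R) → □□□[tA]□

The machine reaches the accept state tA and halts.

Final tape (ignoring leading/trailing blanks): □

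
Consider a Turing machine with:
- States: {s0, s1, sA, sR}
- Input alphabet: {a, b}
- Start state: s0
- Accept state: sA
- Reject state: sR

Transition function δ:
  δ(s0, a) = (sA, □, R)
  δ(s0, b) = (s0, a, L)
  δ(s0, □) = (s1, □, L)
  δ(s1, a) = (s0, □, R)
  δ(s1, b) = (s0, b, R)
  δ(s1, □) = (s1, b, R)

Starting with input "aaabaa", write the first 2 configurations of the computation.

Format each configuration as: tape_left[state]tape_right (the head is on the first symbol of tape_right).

Transitions applied:
Step 1: δ(s0, a) = (sA, □, R)

The first 2 configurations are:
[s0]aaabaa ⊢ □[sA]aabaa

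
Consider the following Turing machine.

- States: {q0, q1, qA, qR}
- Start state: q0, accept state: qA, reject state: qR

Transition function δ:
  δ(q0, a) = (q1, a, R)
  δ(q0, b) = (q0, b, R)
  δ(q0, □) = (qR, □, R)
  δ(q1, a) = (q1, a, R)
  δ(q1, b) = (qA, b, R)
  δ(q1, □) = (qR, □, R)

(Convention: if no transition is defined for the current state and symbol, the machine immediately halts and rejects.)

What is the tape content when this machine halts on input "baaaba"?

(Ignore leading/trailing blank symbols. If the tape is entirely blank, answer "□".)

Execution trace:
Initial: [q0]baaaba
Step 1: δ(q0, b) = (q0, b, R) → b[q0]aaaba
Step 2: δ(q0, a) = (q1, a, R) → ba[q1]aaba
Step 3: δ(q1, a) = (q1, a, R) → baa[q1]aba
Step 4: δ(q1, a) = (q1, a, R) → baaa[q1]ba
Step 5: δ(q1, b) = (qA, b, R) → baaab[qA]a

The machine reaches the accept state qA and halts.

Final tape (ignoring leading/trailing blanks): baaaba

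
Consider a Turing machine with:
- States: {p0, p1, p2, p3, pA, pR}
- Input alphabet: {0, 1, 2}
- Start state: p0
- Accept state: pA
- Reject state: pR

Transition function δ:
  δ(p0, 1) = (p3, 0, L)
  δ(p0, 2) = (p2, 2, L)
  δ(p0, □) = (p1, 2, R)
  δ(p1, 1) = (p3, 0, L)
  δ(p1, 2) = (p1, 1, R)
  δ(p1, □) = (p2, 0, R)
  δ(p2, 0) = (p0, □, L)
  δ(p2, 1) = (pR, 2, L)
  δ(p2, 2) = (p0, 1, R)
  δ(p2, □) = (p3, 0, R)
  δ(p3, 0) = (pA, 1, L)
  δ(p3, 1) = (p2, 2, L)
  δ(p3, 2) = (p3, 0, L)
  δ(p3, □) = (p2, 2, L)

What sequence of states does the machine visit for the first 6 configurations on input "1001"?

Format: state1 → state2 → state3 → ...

Execution trace:
Initial: [p0]1001
Step 1: δ(p0, 1) = (p3, 0, L) → [p3]□0001
Step 2: δ(p3, □) = (p2, 2, L) → [p2]□20001
Step 3: δ(p2, □) = (p3, 0, R) → 0[p3]20001
Step 4: δ(p3, 2) = (p3, 0, L) → [p3]000001
Step 5: δ(p3, 0) = (pA, 1, L) → [pA]□100001

The machine reaches the accept state pA and halts.

State sequence: p0 → p3 → p2 → p3 → p3 → pA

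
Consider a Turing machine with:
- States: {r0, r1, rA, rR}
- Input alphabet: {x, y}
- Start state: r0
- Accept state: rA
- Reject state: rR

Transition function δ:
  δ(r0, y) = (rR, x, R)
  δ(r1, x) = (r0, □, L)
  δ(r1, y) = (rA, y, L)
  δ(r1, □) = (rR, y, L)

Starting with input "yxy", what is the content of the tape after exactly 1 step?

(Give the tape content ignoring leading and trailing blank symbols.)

Execution trace:
Initial: [r0]yxy
Step 1: δ(r0, y) = (rR, x, R) → x[rR]xy

The machine reaches the reject state rR and halts.

After 1 step, the tape (ignoring leading/trailing blanks) is: xxy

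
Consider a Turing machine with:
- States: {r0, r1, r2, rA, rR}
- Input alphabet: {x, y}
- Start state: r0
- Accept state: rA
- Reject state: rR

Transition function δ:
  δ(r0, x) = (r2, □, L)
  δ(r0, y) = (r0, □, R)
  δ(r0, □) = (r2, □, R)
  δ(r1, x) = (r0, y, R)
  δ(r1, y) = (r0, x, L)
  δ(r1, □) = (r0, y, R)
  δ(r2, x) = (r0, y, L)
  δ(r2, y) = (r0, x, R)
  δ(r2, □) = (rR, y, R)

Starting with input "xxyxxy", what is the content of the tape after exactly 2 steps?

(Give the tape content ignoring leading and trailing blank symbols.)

Execution trace:
Initial: [r0]xxyxxy
Step 1: δ(r0, x) = (r2, □, L) → [r2]□□xyxxy
Step 2: δ(r2, □) = (rR, y, R) → y[rR]□xyxxy

The machine reaches the reject state rR and halts.

After 2 steps, the tape (ignoring leading/trailing blanks) is: y□xyxxy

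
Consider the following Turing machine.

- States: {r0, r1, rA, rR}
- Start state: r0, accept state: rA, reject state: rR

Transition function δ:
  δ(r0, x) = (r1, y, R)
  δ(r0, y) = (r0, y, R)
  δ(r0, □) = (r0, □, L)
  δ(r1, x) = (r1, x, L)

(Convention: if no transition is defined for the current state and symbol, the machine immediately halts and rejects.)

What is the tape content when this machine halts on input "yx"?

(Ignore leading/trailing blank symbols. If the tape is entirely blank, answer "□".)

Execution trace:
Initial: [r0]yx
Step 1: δ(r0, y) = (r0, y, R) → y[r0]x
Step 2: δ(r0, x) = (r1, y, R) → yy[r1]□

No transition is defined for δ(r1, □). By convention the machine halts and rejects.

Final tape (ignoring leading/trailing blanks): yy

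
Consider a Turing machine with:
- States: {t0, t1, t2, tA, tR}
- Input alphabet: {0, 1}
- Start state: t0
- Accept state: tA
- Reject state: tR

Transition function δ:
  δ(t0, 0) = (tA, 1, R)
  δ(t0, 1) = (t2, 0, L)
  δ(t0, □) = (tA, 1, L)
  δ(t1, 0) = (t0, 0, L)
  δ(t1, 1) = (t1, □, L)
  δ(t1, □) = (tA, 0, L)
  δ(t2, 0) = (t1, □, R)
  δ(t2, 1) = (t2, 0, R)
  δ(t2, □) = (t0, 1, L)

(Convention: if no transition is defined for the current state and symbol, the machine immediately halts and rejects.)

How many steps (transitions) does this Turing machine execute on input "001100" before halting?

Execution trace:
Initial: [t0]001100
Step 1: δ(t0, 0) = (tA, 1, R) → 1[tA]01100

The machine reaches the accept state tA and halts.

The machine executed 1 step before halting.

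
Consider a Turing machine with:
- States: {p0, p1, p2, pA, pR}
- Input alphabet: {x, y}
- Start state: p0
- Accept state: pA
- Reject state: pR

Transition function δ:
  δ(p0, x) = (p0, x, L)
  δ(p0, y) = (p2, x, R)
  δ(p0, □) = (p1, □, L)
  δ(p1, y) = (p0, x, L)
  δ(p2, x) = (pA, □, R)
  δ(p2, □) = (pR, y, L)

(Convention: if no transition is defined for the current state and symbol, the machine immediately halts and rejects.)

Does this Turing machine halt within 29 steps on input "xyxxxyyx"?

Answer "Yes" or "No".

Execution trace:
Initial: [p0]xyxxxyyx
Step 1: δ(p0, x) = (p0, x, L) → [p0]□xyxxxyyx
Step 2: δ(p0, □) = (p1, □, L) → [p1]□□xyxxxyyx

No transition is defined for δ(p1, □). By convention the machine halts and rejects.
The machine halted after 2 steps (within the 29-step bound).

Answer: Yes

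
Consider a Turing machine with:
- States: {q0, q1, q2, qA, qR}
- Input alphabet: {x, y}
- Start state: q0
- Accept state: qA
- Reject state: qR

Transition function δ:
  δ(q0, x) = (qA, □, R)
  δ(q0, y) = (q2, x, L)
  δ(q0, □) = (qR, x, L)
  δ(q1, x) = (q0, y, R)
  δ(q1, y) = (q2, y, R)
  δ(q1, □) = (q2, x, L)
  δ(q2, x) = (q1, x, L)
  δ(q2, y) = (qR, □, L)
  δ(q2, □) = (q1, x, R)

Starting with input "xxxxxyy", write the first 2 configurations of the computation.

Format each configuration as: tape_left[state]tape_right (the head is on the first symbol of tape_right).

Transitions applied:
Step 1: δ(q0, x) = (qA, □, R)

The first 2 configurations are:
[q0]xxxxxyy ⊢ □[qA]xxxxyy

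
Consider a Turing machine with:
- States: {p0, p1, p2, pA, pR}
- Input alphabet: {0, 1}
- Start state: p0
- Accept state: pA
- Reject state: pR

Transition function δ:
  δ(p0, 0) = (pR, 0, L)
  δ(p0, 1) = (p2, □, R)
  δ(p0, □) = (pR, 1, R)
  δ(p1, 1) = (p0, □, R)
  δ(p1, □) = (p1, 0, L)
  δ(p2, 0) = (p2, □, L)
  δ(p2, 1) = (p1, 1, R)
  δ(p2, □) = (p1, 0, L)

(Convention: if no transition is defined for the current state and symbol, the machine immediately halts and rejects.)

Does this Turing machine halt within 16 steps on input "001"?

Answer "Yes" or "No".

Execution trace:
Initial: [p0]001
Step 1: δ(p0, 0) = (pR, 0, L) → [pR]□001

The machine reaches the reject state pR and halts.
The machine halted after 1 step (within the 16-step bound).

Answer: Yes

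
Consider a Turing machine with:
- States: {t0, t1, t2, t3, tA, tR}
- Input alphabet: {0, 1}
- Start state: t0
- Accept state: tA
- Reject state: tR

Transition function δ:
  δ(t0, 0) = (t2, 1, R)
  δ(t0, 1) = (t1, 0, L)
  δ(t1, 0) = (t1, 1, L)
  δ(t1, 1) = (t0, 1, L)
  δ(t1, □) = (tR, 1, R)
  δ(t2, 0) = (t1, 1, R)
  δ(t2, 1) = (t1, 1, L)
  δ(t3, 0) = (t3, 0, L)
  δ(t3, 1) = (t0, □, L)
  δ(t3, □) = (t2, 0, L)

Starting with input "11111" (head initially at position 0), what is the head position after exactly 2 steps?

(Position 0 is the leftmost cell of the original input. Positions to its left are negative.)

Execution trace (head position shown):
Step 0: [t0]11111  (head at position 0)
Step 1: move left → [t1]□01111  (head at position -1)
Step 2: move right → 1[tR]01111  (head at position 0)

After 2 steps, the head is at position 0.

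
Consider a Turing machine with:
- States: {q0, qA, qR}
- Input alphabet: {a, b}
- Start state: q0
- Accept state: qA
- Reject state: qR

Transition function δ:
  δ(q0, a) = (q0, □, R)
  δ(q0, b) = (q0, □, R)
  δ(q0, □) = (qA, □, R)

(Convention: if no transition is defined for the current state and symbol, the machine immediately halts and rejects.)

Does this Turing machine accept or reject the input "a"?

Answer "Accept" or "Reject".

Execution trace:
Initial: [q0]a
Step 1: δ(q0, a) = (q0, □, R) → □[q0]□
Step 2: δ(q0, □) = (qA, □, R) → □□[qA]□

The machine reaches the accept state qA and halts.

Answer: Accept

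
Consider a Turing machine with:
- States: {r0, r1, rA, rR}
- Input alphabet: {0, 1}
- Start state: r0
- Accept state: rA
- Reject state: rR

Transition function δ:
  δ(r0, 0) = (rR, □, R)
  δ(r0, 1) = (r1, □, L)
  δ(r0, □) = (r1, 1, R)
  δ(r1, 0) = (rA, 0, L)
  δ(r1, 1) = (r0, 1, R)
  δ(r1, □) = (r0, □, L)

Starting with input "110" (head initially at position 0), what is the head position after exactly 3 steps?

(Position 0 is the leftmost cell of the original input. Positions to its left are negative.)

Execution trace (head position shown):
Step 0: [r0]110  (head at position 0)
Step 1: move left → [r1]□□10  (head at position -1)
Step 2: move left → [r0]□□□10  (head at position -2)
Step 3: move right → 1[r1]□□10  (head at position -1)

After 3 steps, the head is at position -1.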